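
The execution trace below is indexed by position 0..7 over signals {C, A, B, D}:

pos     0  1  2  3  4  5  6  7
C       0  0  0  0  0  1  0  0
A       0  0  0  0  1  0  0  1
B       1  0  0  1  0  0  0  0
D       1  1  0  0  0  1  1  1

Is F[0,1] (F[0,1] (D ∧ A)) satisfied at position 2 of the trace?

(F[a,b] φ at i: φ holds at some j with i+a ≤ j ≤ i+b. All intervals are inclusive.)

False

Check F[0,1] (D ∧ A) at each j in [2,3]:
  j=2: fails (none in [2,3])
  j=3: fails (none in [3,4])
No position in the window satisfies it → formula fails.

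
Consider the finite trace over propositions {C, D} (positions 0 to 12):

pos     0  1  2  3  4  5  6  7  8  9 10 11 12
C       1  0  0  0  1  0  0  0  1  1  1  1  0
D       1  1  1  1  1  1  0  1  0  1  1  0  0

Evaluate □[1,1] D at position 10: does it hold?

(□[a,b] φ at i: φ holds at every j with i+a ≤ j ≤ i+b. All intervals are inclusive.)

Check D at every j in [11,11]:
  j=11: false
Fails at j=11 → formula fails.

Does not hold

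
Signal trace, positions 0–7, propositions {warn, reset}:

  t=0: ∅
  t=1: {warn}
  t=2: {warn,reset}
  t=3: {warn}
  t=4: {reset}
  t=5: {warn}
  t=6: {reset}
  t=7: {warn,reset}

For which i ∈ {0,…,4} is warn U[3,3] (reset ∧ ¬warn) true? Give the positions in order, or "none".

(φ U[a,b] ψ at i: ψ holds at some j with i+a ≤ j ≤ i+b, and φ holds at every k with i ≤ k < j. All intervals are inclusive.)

Evaluate at each i in [0,4]:
  i=0: ✗ (no rhs in [3,3])
  i=1: ✓ (rhs at j=4; lhs holds on [1,3])
  i=2: ✗ (no rhs in [5,5])
  i=3: ✗ (lhs fails at k=4 before rhs at j=6)
  i=4: ✗ (no rhs in [7,7])

1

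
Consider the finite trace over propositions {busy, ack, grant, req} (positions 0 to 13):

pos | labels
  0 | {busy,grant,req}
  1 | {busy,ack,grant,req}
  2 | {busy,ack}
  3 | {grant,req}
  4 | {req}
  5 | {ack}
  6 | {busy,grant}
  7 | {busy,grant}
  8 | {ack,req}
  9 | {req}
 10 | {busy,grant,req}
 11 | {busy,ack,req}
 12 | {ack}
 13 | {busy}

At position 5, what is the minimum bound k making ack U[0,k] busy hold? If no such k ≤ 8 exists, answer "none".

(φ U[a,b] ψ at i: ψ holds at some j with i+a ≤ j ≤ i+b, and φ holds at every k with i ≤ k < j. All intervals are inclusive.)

Need earliest j ≥ 5 with busy, and ack at every k in [5,j-1].
  j=5: rhs fails.
  j=6: rhs holds; lhs holds on [5,5]. k = 1.

1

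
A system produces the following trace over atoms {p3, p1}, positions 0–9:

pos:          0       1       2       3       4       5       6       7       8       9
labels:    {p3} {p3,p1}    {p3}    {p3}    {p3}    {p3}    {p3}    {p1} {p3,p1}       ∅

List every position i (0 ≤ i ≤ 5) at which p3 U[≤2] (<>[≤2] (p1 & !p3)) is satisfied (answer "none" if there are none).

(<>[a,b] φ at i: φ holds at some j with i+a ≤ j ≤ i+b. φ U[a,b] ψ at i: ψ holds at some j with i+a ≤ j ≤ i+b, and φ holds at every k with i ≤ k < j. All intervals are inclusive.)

3, 4, 5

Evaluate at each i in [0,5]:
  i=0: ✗ (no rhs in [0,2])
  i=1: ✗ (no rhs in [1,3])
  i=2: ✗ (no rhs in [2,4])
  i=3: ✓ (rhs at j=5; lhs holds on [3,4])
  i=4: ✓ (rhs at j=5; lhs holds on [4,4])
  i=5: ✓ (rhs at j=5)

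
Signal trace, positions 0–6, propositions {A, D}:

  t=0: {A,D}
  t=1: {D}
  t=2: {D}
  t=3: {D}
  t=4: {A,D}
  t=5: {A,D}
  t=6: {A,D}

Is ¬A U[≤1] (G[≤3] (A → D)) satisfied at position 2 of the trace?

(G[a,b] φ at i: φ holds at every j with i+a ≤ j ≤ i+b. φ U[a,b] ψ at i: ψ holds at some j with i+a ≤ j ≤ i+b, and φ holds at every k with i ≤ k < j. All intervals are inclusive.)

Need some j in [2,3] with G[≤3] (A → D), and ¬A at every k in [2,j-1].
  j=2: G[≤3] (A → D) holds; no prefix to check → satisfied.

True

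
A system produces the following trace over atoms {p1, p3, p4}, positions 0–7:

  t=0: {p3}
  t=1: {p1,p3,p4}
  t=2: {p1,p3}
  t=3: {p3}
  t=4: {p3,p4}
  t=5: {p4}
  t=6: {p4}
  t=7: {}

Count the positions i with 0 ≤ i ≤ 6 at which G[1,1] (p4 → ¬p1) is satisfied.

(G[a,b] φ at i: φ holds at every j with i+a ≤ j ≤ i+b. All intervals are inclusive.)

Evaluate at each i in [0,6]:
  i=0: ✗ (fails at j=1)
  i=1: ✓ (all of [2,2])
  i=2: ✓ (all of [3,3])
  i=3: ✓ (all of [4,4])
  i=4: ✓ (all of [5,5])
  i=5: ✓ (all of [6,6])
  i=6: ✓ (all of [7,7])
Positions where it holds: {1, 2, 3, 4, 5, 6} → 6.

6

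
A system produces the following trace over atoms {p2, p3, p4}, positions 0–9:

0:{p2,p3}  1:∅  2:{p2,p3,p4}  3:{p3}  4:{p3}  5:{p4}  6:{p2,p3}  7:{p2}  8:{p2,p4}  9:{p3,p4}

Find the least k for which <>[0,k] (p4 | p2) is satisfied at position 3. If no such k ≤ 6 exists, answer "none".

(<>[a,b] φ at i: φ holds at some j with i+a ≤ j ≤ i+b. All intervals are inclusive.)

2

Scan j = 3,4,… for (p4 | p2):
  j=3: fails
  j=4: fails
  j=5: holds
First hit at j=5, so smallest k = 5-3 = 2.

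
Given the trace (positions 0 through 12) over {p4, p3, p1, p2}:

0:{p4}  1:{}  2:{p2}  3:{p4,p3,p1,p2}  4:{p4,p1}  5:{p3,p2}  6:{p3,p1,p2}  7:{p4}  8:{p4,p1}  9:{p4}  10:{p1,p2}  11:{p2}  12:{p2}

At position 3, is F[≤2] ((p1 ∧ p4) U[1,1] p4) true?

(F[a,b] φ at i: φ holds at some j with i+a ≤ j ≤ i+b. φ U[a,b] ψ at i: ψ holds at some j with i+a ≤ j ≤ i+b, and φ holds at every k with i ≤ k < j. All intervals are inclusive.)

Check ((p1 ∧ p4) U[1,1] p4) at each j in [3,5]:
  j=3: holds
  j=4: fails
  j=5: fails
Found at j=3 → formula holds.

True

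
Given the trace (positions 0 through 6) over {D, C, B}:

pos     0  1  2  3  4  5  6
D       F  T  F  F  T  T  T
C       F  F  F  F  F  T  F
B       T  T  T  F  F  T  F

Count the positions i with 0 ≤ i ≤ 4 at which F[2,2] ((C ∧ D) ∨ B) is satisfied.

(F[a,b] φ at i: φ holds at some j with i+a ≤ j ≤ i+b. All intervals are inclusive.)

Evaluate at each i in [0,4]:
  i=0: ✓ (witness j=2)
  i=1: ✗ (none in [3,3])
  i=2: ✗ (none in [4,4])
  i=3: ✓ (witness j=5)
  i=4: ✗ (none in [6,6])
Positions where it holds: {0, 3} → 2.

2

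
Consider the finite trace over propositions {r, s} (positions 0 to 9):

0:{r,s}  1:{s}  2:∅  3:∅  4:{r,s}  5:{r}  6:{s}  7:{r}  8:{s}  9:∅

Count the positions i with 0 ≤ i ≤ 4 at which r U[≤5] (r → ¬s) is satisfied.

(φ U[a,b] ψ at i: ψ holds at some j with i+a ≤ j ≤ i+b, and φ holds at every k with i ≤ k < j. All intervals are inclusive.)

Evaluate at each i in [0,4]:
  i=0: ✓ (rhs at j=1; lhs holds on [0,0])
  i=1: ✓ (rhs at j=1)
  i=2: ✓ (rhs at j=2)
  i=3: ✓ (rhs at j=3)
  i=4: ✓ (rhs at j=5; lhs holds on [4,4])
Positions where it holds: {0, 1, 2, 3, 4} → 5.

5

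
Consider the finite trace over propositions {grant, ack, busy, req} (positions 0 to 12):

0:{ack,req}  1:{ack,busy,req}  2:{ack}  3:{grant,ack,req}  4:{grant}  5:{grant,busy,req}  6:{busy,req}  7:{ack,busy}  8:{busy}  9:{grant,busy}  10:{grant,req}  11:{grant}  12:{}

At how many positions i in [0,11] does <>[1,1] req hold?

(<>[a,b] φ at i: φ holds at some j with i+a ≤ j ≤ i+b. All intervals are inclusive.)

Evaluate at each i in [0,11]:
  i=0: ✓ (witness j=1)
  i=1: ✗ (none in [2,2])
  i=2: ✓ (witness j=3)
  i=3: ✗ (none in [4,4])
  i=4: ✓ (witness j=5)
  i=5: ✓ (witness j=6)
  i=6: ✗ (none in [7,7])
  i=7: ✗ (none in [8,8])
  i=8: ✗ (none in [9,9])
  i=9: ✓ (witness j=10)
  i=10: ✗ (none in [11,11])
  i=11: ✗ (none in [12,12])
Positions where it holds: {0, 2, 4, 5, 9} → 5.

5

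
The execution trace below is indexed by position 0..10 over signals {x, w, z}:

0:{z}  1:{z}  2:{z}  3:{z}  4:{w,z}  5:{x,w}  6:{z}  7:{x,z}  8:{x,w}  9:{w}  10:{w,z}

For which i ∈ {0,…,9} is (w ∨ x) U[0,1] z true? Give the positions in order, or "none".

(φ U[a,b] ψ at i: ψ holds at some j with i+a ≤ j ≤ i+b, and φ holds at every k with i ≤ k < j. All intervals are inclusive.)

0, 1, 2, 3, 4, 5, 6, 7, 9

Evaluate at each i in [0,9]:
  i=0: ✓ (rhs at j=0)
  i=1: ✓ (rhs at j=1)
  i=2: ✓ (rhs at j=2)
  i=3: ✓ (rhs at j=3)
  i=4: ✓ (rhs at j=4)
  i=5: ✓ (rhs at j=6; lhs holds on [5,5])
  i=6: ✓ (rhs at j=6)
  i=7: ✓ (rhs at j=7)
  i=8: ✗ (no rhs in [8,9])
  i=9: ✓ (rhs at j=10; lhs holds on [9,9])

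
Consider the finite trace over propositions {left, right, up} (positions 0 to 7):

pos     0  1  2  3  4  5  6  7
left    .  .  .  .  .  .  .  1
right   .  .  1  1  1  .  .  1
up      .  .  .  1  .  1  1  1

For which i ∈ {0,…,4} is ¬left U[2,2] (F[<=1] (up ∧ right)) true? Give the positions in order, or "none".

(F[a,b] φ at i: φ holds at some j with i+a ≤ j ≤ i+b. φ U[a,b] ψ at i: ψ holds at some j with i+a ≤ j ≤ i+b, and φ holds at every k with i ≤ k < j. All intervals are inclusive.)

0, 1, 4

Evaluate at each i in [0,4]:
  i=0: ✓ (rhs at j=2; lhs holds on [0,1])
  i=1: ✓ (rhs at j=3; lhs holds on [1,2])
  i=2: ✗ (no rhs in [4,4])
  i=3: ✗ (no rhs in [5,5])
  i=4: ✓ (rhs at j=6; lhs holds on [4,5])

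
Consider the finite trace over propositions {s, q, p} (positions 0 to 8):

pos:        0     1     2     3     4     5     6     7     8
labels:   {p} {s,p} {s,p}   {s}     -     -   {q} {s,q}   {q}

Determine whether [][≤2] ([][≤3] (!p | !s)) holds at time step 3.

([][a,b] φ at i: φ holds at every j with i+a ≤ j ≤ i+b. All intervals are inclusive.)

Check [][≤3] (!p | !s) at every j in [3,5]:
  j=3: holds on [3,6]
  j=4: holds on [4,7]
  j=5: holds on [5,8]
All positions satisfy it → formula holds.

True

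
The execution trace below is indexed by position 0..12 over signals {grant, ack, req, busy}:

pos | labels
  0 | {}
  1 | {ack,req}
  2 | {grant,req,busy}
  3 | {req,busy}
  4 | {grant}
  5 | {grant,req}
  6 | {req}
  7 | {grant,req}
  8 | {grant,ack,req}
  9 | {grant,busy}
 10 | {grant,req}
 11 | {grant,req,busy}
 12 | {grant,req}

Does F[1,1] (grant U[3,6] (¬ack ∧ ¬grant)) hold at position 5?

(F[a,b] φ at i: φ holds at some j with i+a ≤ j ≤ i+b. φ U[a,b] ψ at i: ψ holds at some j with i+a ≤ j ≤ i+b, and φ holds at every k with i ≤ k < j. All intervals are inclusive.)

Does not hold

Check (grant U[3,6] (¬ack ∧ ¬grant)) at each j in [6,6]:
  j=6: fails
No position in the window satisfies it → formula fails.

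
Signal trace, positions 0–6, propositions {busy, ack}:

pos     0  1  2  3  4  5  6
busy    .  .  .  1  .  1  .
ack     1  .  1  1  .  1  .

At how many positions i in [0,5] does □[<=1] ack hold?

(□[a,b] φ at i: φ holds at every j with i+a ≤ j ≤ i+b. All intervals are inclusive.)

1

Evaluate at each i in [0,5]:
  i=0: ✗ (fails at j=1)
  i=1: ✗ (fails at j=1)
  i=2: ✓ (all of [2,3])
  i=3: ✗ (fails at j=4)
  i=4: ✗ (fails at j=4)
  i=5: ✗ (fails at j=6)
Positions where it holds: {2} → 1.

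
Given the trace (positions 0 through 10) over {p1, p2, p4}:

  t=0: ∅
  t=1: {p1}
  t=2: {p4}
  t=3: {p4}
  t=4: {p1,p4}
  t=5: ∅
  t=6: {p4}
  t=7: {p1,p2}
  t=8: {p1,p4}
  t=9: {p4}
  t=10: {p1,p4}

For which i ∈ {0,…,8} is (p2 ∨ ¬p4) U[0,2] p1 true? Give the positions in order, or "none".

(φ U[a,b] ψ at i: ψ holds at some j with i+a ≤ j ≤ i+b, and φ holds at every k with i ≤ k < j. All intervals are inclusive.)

0, 1, 4, 7, 8

Evaluate at each i in [0,8]:
  i=0: ✓ (rhs at j=1; lhs holds on [0,0])
  i=1: ✓ (rhs at j=1)
  i=2: ✗ (lhs fails at k=2 before rhs at j=4)
  i=3: ✗ (lhs fails at k=3 before rhs at j=4)
  i=4: ✓ (rhs at j=4)
  i=5: ✗ (lhs fails at k=6 before rhs at j=7)
  i=6: ✗ (lhs fails at k=6 before rhs at j=7)
  i=7: ✓ (rhs at j=7)
  i=8: ✓ (rhs at j=8)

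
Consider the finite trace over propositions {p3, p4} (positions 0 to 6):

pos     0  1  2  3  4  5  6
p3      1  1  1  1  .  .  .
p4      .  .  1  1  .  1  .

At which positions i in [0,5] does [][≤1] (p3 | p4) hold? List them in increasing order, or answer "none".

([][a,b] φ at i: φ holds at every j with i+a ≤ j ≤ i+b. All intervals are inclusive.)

Evaluate at each i in [0,5]:
  i=0: ✓ (all of [0,1])
  i=1: ✓ (all of [1,2])
  i=2: ✓ (all of [2,3])
  i=3: ✗ (fails at j=4)
  i=4: ✗ (fails at j=4)
  i=5: ✗ (fails at j=6)

0, 1, 2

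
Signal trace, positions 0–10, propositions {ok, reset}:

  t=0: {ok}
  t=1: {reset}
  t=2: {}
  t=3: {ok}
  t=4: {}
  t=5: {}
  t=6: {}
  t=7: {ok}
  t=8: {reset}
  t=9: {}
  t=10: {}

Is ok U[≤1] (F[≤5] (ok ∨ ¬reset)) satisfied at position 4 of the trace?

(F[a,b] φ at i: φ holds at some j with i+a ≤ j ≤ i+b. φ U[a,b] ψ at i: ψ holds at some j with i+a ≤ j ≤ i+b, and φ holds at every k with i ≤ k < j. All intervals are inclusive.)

Need some j in [4,5] with F[≤5] (ok ∨ ¬reset), and ok at every k in [4,j-1].
  j=4: F[≤5] (ok ∨ ¬reset) holds; no prefix to check → satisfied.

Holds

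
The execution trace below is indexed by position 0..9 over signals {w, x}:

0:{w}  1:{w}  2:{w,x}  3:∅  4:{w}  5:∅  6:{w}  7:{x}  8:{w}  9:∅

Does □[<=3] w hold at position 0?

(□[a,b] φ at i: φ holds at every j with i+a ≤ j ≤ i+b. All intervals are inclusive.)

No

Check w at every j in [0,3]:
  j=0: true
  j=1: true
  j=2: true
  j=3: false
Fails at j=3 → formula fails.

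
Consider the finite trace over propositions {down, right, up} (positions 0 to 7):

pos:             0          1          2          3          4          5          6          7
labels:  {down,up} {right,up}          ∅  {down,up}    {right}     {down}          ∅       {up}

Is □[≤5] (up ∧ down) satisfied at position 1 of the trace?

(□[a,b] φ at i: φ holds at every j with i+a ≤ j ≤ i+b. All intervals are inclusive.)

Check (up ∧ down) at every j in [1,6]:
  j=1: false
  j=2: false
  j=3: true
  j=4: false
  j=5: false
  j=6: false
Fails at j=1 → formula fails.

Does not hold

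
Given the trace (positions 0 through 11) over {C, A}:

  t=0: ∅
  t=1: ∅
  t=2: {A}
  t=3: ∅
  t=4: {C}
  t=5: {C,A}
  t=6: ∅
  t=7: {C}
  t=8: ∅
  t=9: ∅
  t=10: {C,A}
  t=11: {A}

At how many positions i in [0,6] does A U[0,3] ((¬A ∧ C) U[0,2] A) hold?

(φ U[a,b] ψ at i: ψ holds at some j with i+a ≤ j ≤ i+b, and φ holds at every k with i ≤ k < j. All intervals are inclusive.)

Evaluate at each i in [0,6]:
  i=0: ✗ (lhs fails at k=0 before rhs at j=2)
  i=1: ✗ (lhs fails at k=1 before rhs at j=2)
  i=2: ✓ (rhs at j=2)
  i=3: ✗ (lhs fails at k=3 before rhs at j=4)
  i=4: ✓ (rhs at j=4)
  i=5: ✓ (rhs at j=5)
  i=6: ✗ (no rhs in [6,9])
Positions where it holds: {2, 4, 5} → 3.

3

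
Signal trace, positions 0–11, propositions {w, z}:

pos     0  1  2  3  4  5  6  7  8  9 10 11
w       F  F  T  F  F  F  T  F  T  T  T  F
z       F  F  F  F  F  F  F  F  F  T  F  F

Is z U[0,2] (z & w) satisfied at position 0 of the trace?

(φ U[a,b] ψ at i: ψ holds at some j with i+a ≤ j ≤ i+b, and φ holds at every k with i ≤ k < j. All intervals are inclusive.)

Need some j in [0,2] with (z & w), and z at every k in [0,j-1].
  j=0: (z & w) false.
  j=1: (z & w) false.
  j=2: (z & w) false.
No j in the window works → until fails.

False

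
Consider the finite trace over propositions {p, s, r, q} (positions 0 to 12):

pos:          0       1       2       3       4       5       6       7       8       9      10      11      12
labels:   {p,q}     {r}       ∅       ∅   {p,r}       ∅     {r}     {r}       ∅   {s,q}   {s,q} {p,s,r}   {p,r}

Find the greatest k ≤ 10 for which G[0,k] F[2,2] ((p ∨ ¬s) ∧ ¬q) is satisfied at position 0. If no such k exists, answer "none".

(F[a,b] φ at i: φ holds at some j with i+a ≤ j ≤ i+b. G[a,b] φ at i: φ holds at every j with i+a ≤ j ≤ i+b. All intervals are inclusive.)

6

F[2,2] ((p ∨ ¬s) ∧ ¬q) must hold from j=0 onward; find where it first fails.
  j=0: holds
  j=1: holds
  j=2: holds
  j=3: holds
  j=4: holds
  j=5: holds
  j=6: holds
  j=7: fails
Holds on [0,6], so largest k = 6.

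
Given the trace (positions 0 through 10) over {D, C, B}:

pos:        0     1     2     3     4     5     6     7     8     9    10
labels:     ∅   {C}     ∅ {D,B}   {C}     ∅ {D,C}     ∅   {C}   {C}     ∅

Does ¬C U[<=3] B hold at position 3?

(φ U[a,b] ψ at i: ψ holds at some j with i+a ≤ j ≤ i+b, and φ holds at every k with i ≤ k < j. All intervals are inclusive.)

Need some j in [3,6] with B, and ¬C at every k in [3,j-1].
  j=3: B holds; no prefix to check → satisfied.

Yes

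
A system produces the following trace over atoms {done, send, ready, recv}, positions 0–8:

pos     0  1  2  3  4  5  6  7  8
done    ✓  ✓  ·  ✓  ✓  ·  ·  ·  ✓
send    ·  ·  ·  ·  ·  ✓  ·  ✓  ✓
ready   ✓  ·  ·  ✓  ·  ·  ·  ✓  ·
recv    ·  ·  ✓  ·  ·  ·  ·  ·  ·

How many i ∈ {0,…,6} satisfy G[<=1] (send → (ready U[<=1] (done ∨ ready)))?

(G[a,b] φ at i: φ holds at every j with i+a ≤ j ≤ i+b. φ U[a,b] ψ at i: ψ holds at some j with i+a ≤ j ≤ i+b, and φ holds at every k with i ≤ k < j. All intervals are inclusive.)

5

Evaluate at each i in [0,6]:
  i=0: ✓ (all of [0,1])
  i=1: ✓ (all of [1,2])
  i=2: ✓ (all of [2,3])
  i=3: ✓ (all of [3,4])
  i=4: ✗ (fails at j=5)
  i=5: ✗ (fails at j=5)
  i=6: ✓ (all of [6,7])
Positions where it holds: {0, 1, 2, 3, 6} → 5.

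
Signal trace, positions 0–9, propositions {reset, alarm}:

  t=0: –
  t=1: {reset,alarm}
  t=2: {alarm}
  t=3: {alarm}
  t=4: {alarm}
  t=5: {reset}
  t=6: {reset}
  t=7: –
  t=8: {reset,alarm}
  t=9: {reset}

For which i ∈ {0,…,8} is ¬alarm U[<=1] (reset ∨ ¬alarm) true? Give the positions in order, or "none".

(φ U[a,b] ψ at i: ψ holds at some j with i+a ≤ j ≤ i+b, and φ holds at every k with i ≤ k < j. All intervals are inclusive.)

0, 1, 5, 6, 7, 8

Evaluate at each i in [0,8]:
  i=0: ✓ (rhs at j=0)
  i=1: ✓ (rhs at j=1)
  i=2: ✗ (no rhs in [2,3])
  i=3: ✗ (no rhs in [3,4])
  i=4: ✗ (lhs fails at k=4 before rhs at j=5)
  i=5: ✓ (rhs at j=5)
  i=6: ✓ (rhs at j=6)
  i=7: ✓ (rhs at j=7)
  i=8: ✓ (rhs at j=8)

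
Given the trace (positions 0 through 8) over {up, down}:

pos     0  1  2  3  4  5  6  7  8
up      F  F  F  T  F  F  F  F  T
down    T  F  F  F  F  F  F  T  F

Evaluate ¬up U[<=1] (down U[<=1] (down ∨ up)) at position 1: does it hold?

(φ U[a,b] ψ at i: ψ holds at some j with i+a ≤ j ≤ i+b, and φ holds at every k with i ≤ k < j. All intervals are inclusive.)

Does not hold

Need some j in [1,2] with (down U[<=1] (down ∨ up)), and ¬up at every k in [1,j-1].
  j=1: (down U[<=1] (down ∨ up)) — fails.
  j=2: (down U[<=1] (down ∨ up)) — fails.
No j in the window works → until fails.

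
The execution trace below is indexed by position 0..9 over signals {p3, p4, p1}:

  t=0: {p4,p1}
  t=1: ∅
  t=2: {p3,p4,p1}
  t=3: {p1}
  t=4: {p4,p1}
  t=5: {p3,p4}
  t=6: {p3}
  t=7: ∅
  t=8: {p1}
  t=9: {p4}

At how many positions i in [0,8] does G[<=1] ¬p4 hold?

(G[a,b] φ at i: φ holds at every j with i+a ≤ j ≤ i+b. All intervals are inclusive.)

Evaluate at each i in [0,8]:
  i=0: ✗ (fails at j=0)
  i=1: ✗ (fails at j=2)
  i=2: ✗ (fails at j=2)
  i=3: ✗ (fails at j=4)
  i=4: ✗ (fails at j=4)
  i=5: ✗ (fails at j=5)
  i=6: ✓ (all of [6,7])
  i=7: ✓ (all of [7,8])
  i=8: ✗ (fails at j=9)
Positions where it holds: {6, 7} → 2.

2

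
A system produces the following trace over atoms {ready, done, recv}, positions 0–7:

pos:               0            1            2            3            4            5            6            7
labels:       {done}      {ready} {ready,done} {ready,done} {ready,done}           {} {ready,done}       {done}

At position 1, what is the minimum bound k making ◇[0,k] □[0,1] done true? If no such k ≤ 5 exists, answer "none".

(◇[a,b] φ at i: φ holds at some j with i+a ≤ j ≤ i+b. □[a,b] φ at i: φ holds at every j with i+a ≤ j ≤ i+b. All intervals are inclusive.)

1

Scan j = 1,2,… for □[0,1] done:
  j=1: fails
  j=2: holds
First hit at j=2, so smallest k = 2-1 = 1.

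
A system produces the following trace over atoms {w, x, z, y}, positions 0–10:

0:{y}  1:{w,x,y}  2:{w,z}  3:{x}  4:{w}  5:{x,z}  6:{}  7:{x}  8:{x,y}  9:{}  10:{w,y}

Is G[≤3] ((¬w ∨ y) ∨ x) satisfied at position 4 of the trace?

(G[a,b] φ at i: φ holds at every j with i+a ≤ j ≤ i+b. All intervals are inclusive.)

Check ((¬w ∨ y) ∨ x) at every j in [4,7]:
  j=4: false
  j=5: true
  j=6: true
  j=7: true
Fails at j=4 → formula fails.

False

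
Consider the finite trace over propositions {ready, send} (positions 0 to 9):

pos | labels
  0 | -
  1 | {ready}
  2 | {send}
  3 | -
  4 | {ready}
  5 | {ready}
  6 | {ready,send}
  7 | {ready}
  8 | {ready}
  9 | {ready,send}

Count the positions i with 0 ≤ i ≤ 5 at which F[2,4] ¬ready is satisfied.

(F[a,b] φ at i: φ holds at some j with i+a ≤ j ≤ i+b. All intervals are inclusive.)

Evaluate at each i in [0,5]:
  i=0: ✓ (witness j=2)
  i=1: ✓ (witness j=3)
  i=2: ✗ (none in [4,6])
  i=3: ✗ (none in [5,7])
  i=4: ✗ (none in [6,8])
  i=5: ✗ (none in [7,9])
Positions where it holds: {0, 1} → 2.

2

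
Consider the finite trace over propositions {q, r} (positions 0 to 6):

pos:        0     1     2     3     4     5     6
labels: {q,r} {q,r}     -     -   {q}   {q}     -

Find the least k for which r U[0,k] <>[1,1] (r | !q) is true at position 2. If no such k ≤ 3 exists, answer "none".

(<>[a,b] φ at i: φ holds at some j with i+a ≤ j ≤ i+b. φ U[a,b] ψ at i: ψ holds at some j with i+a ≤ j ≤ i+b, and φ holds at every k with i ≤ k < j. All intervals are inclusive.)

0

Need earliest j ≥ 2 with <>[1,1] (r | !q), and r at every k in [2,j-1].
  j=2: rhs holds (empty prefix). k = 0.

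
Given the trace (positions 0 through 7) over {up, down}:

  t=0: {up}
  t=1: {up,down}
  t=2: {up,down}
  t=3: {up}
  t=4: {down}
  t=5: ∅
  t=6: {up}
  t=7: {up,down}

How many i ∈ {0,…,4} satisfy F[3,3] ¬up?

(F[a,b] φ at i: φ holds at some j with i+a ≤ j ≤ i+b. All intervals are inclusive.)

2

Evaluate at each i in [0,4]:
  i=0: ✗ (none in [3,3])
  i=1: ✓ (witness j=4)
  i=2: ✓ (witness j=5)
  i=3: ✗ (none in [6,6])
  i=4: ✗ (none in [7,7])
Positions where it holds: {1, 2} → 2.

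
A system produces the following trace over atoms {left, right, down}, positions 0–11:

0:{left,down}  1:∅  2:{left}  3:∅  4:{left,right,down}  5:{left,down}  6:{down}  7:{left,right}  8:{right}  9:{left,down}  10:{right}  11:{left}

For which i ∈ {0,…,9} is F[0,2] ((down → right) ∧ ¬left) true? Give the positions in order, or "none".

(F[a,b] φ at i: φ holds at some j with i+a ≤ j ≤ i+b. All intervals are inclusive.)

Evaluate at each i in [0,9]:
  i=0: ✓ (witness j=1)
  i=1: ✓ (witness j=1)
  i=2: ✓ (witness j=3)
  i=3: ✓ (witness j=3)
  i=4: ✗ (none in [4,6])
  i=5: ✗ (none in [5,7])
  i=6: ✓ (witness j=8)
  i=7: ✓ (witness j=8)
  i=8: ✓ (witness j=8)
  i=9: ✓ (witness j=10)

0, 1, 2, 3, 6, 7, 8, 9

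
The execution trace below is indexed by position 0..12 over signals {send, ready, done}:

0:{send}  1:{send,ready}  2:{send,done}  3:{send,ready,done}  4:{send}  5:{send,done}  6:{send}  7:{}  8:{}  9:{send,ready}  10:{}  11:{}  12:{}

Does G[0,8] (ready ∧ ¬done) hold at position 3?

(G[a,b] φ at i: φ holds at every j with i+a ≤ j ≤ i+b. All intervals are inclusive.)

Check (ready ∧ ¬done) at every j in [3,11]:
  j=3: false
  j=4: false
  j=5: false
  j=6: false
  j=7: false
  j=8: false
  j=9: true
  j=10: false
  j=11: false
Fails at j=3 → formula fails.

No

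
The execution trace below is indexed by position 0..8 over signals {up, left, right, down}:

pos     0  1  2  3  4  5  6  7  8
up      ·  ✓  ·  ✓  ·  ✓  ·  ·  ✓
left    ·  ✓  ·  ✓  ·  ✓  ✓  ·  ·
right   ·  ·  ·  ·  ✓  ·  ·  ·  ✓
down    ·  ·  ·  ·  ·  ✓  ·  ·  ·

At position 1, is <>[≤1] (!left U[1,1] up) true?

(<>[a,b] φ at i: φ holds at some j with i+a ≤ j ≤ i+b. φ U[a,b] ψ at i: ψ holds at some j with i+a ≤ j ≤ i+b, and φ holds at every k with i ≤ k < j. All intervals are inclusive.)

Check (!left U[1,1] up) at each j in [1,2]:
  j=1: fails
  j=2: holds
Found at j=2 → formula holds.

Holds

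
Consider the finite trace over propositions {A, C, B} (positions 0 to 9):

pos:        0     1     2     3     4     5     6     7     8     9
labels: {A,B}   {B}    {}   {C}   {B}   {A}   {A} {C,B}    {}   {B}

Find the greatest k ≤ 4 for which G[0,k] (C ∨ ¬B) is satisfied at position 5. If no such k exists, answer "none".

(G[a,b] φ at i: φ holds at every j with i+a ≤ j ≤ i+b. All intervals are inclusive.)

3

(C ∨ ¬B) must hold from j=5 onward; find where it first fails.
  j=5: holds
  j=6: holds
  j=7: holds
  j=8: holds
  j=9: fails
Holds on [5,8], so largest k = 3.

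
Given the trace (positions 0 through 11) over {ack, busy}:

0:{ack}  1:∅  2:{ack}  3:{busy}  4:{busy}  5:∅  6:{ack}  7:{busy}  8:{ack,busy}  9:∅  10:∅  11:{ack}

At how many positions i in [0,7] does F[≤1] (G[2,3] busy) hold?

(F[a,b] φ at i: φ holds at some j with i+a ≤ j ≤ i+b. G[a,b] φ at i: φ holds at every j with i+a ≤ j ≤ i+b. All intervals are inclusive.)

Evaluate at each i in [0,7]:
  i=0: ✓ (witness j=1)
  i=1: ✓ (witness j=1)
  i=2: ✗ (none in [2,3])
  i=3: ✗ (none in [3,4])
  i=4: ✓ (witness j=5)
  i=5: ✓ (witness j=5)
  i=6: ✗ (none in [6,7])
  i=7: ✗ (none in [7,8])
Positions where it holds: {0, 1, 4, 5} → 4.

4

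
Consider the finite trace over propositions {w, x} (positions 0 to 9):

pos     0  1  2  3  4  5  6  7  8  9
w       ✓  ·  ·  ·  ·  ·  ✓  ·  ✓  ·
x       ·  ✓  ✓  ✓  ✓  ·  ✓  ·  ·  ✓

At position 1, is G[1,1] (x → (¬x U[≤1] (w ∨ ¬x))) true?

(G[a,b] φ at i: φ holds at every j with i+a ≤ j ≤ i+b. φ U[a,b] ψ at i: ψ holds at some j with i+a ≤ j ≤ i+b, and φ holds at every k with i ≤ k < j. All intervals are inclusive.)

Does not hold

Check (x → (¬x U[≤1] (w ∨ ¬x))) at every j in [2,2]:
  j=2: antecedent true; consequent fails → ✗
Fails at j=2 → formula fails.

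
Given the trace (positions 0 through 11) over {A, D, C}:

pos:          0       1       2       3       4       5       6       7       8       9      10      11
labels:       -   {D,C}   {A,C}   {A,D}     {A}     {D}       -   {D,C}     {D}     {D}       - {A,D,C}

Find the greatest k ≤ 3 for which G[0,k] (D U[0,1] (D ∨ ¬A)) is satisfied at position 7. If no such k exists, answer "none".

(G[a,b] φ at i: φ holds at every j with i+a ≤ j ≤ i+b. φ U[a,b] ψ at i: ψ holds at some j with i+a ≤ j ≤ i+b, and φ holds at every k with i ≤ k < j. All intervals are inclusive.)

3

(D U[0,1] (D ∨ ¬A)) must hold from j=7 onward; find where it first fails.
  j=7: holds
  j=8: holds
  j=9: holds
  j=10: holds
Holds through j=10; largest k = 3.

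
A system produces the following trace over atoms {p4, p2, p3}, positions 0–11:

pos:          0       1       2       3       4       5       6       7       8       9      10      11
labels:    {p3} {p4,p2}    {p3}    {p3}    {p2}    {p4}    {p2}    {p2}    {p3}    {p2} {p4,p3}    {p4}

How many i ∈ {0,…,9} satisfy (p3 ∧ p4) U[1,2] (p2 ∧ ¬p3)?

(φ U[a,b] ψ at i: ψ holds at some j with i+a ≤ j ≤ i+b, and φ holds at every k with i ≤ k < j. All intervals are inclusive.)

0

Evaluate at each i in [0,9]:
  i=0: ✗ (lhs fails at k=0 before rhs at j=1)
  i=1: ✗ (no rhs in [2,3])
  i=2: ✗ (lhs fails at k=2 before rhs at j=4)
  i=3: ✗ (lhs fails at k=3 before rhs at j=4)
  i=4: ✗ (lhs fails at k=4 before rhs at j=6)
  i=5: ✗ (lhs fails at k=5 before rhs at j=6)
  i=6: ✗ (lhs fails at k=6 before rhs at j=7)
  i=7: ✗ (lhs fails at k=7 before rhs at j=9)
  i=8: ✗ (lhs fails at k=8 before rhs at j=9)
  i=9: ✗ (no rhs in [10,11])
Positions where it holds: {} → 0.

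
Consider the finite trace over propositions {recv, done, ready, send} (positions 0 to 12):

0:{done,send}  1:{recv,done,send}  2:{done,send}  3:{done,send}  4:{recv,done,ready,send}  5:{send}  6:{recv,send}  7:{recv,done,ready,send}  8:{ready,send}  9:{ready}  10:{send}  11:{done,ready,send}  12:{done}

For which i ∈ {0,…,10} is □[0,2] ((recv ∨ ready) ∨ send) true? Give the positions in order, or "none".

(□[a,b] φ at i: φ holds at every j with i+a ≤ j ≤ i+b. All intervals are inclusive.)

Evaluate at each i in [0,10]:
  i=0: ✓ (all of [0,2])
  i=1: ✓ (all of [1,3])
  i=2: ✓ (all of [2,4])
  i=3: ✓ (all of [3,5])
  i=4: ✓ (all of [4,6])
  i=5: ✓ (all of [5,7])
  i=6: ✓ (all of [6,8])
  i=7: ✓ (all of [7,9])
  i=8: ✓ (all of [8,10])
  i=9: ✓ (all of [9,11])
  i=10: ✗ (fails at j=12)

0, 1, 2, 3, 4, 5, 6, 7, 8, 9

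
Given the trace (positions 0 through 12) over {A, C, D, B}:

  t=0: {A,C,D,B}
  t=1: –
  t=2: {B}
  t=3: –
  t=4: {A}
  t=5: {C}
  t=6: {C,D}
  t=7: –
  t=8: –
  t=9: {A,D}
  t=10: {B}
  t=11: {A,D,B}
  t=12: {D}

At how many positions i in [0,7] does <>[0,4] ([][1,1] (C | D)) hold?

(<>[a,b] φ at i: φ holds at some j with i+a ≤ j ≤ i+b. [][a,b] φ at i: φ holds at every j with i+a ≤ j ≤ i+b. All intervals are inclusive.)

8

Evaluate at each i in [0,7]:
  i=0: ✓ (witness j=4)
  i=1: ✓ (witness j=4)
  i=2: ✓ (witness j=4)
  i=3: ✓ (witness j=4)
  i=4: ✓ (witness j=4)
  i=5: ✓ (witness j=5)
  i=6: ✓ (witness j=8)
  i=7: ✓ (witness j=8)
Positions where it holds: {0, 1, 2, 3, 4, 5, 6, 7} → 8.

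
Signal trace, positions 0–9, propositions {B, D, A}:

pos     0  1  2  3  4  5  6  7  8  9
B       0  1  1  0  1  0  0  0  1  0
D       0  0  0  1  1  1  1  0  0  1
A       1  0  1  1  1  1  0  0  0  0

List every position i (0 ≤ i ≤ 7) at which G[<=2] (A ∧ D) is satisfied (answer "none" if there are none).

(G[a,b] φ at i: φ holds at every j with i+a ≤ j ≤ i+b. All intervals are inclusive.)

Evaluate at each i in [0,7]:
  i=0: ✗ (fails at j=0)
  i=1: ✗ (fails at j=1)
  i=2: ✗ (fails at j=2)
  i=3: ✓ (all of [3,5])
  i=4: ✗ (fails at j=6)
  i=5: ✗ (fails at j=6)
  i=6: ✗ (fails at j=6)
  i=7: ✗ (fails at j=7)

3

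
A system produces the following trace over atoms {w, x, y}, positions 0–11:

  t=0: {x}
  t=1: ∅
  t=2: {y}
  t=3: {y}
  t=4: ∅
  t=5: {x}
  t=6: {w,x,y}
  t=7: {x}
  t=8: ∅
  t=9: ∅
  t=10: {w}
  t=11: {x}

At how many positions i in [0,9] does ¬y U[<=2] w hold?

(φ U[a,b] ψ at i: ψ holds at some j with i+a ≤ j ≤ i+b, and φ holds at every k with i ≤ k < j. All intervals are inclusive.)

5

Evaluate at each i in [0,9]:
  i=0: ✗ (no rhs in [0,2])
  i=1: ✗ (no rhs in [1,3])
  i=2: ✗ (no rhs in [2,4])
  i=3: ✗ (no rhs in [3,5])
  i=4: ✓ (rhs at j=6; lhs holds on [4,5])
  i=5: ✓ (rhs at j=6; lhs holds on [5,5])
  i=6: ✓ (rhs at j=6)
  i=7: ✗ (no rhs in [7,9])
  i=8: ✓ (rhs at j=10; lhs holds on [8,9])
  i=9: ✓ (rhs at j=10; lhs holds on [9,9])
Positions where it holds: {4, 5, 6, 8, 9} → 5.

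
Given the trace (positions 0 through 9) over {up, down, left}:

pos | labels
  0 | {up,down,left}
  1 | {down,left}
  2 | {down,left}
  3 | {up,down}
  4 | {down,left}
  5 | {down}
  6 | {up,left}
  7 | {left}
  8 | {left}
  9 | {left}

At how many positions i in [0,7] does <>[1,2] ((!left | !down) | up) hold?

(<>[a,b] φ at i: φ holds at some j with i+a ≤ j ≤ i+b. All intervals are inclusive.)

Evaluate at each i in [0,7]:
  i=0: ✗ (none in [1,2])
  i=1: ✓ (witness j=3)
  i=2: ✓ (witness j=3)
  i=3: ✓ (witness j=5)
  i=4: ✓ (witness j=5)
  i=5: ✓ (witness j=6)
  i=6: ✓ (witness j=7)
  i=7: ✓ (witness j=8)
Positions where it holds: {1, 2, 3, 4, 5, 6, 7} → 7.

7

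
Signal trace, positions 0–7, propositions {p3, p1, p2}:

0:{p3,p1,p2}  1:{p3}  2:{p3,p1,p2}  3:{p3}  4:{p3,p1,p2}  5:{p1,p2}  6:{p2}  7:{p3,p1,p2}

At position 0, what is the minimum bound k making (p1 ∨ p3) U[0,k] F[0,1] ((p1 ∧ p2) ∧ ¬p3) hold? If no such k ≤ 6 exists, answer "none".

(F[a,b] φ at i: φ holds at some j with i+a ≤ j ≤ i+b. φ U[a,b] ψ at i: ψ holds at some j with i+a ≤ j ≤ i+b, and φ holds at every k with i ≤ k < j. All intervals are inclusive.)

Need earliest j ≥ 0 with F[0,1] ((p1 ∧ p2) ∧ ¬p3), and (p1 ∨ p3) at every k in [0,j-1].
  j=0: rhs fails.
  j=1: rhs fails.
  j=2: rhs fails.
  j=3: rhs fails.
  j=4: rhs holds; lhs holds on [0,3]. k = 4.

4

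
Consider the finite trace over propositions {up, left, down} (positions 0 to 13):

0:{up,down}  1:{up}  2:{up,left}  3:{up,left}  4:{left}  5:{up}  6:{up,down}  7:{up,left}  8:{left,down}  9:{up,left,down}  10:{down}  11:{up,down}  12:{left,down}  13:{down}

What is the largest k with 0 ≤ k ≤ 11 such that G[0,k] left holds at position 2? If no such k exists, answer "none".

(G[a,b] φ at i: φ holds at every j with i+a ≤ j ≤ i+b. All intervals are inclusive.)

left must hold from j=2 onward; find where it first fails.
  j=2: holds
  j=3: holds
  j=4: holds
  j=5: fails
Holds on [2,4], so largest k = 2.

2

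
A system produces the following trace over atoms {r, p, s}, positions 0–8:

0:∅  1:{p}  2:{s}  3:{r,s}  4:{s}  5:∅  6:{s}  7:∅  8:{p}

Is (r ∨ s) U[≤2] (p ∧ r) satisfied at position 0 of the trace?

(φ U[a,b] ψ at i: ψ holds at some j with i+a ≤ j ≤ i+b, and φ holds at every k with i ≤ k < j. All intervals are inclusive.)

No

Need some j in [0,2] with (p ∧ r), and (r ∨ s) at every k in [0,j-1].
  j=0: (p ∧ r) false.
  j=1: (p ∧ r) false.
  j=2: (p ∧ r) false.
No j in the window works → until fails.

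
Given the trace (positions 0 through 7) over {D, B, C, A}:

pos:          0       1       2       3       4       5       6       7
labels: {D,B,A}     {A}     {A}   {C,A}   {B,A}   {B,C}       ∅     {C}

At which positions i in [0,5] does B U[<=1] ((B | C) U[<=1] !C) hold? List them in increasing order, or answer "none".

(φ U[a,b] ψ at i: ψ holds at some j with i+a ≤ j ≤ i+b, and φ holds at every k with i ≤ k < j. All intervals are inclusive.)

0, 1, 2, 3, 4, 5

Evaluate at each i in [0,5]:
  i=0: ✓ (rhs at j=0)
  i=1: ✓ (rhs at j=1)
  i=2: ✓ (rhs at j=2)
  i=3: ✓ (rhs at j=3)
  i=4: ✓ (rhs at j=4)
  i=5: ✓ (rhs at j=5)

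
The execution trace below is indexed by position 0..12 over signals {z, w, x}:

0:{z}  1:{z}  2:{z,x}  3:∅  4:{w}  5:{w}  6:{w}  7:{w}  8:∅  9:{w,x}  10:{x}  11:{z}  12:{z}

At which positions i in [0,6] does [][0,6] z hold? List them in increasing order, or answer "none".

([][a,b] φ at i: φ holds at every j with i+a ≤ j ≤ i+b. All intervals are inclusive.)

Evaluate at each i in [0,6]:
  i=0: ✗ (fails at j=3)
  i=1: ✗ (fails at j=3)
  i=2: ✗ (fails at j=3)
  i=3: ✗ (fails at j=3)
  i=4: ✗ (fails at j=4)
  i=5: ✗ (fails at j=5)
  i=6: ✗ (fails at j=6)

none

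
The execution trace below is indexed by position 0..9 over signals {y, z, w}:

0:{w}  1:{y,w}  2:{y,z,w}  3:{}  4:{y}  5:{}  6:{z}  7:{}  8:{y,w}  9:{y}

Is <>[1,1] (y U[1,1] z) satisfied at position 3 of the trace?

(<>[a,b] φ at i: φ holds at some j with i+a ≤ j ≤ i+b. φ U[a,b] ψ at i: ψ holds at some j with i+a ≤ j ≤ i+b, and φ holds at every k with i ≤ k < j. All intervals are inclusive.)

False

Check (y U[1,1] z) at each j in [4,4]:
  j=4: fails
No position in the window satisfies it → formula fails.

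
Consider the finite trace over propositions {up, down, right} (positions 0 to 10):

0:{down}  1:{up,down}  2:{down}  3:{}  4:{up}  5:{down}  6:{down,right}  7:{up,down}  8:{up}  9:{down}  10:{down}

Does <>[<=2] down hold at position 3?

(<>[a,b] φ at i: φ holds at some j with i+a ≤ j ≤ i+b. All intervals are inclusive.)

Check down at each j in [3,5]:
  j=3: false
  j=4: false
  j=5: true
Found at j=5 → formula holds.

True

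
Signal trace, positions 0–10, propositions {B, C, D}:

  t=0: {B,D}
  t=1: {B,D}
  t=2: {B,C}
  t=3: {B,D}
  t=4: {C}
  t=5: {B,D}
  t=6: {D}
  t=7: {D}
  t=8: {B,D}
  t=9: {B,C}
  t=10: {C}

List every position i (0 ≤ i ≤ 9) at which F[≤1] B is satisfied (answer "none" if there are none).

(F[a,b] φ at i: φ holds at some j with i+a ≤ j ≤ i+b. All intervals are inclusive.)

Evaluate at each i in [0,9]:
  i=0: ✓ (witness j=0)
  i=1: ✓ (witness j=1)
  i=2: ✓ (witness j=2)
  i=3: ✓ (witness j=3)
  i=4: ✓ (witness j=5)
  i=5: ✓ (witness j=5)
  i=6: ✗ (none in [6,7])
  i=7: ✓ (witness j=8)
  i=8: ✓ (witness j=8)
  i=9: ✓ (witness j=9)

0, 1, 2, 3, 4, 5, 7, 8, 9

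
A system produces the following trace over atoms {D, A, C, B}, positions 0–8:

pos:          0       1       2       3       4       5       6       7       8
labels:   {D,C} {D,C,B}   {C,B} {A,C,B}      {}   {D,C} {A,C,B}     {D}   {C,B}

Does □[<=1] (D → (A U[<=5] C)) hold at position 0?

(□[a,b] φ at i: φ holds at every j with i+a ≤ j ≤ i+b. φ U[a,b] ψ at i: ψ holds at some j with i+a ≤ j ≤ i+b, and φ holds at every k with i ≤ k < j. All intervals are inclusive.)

Check (D → (A U[<=5] C)) at every j in [0,1]:
  j=0: antecedent true; consequent holds → ✓
  j=1: antecedent true; consequent holds → ✓
All positions satisfy it → formula holds.

Holds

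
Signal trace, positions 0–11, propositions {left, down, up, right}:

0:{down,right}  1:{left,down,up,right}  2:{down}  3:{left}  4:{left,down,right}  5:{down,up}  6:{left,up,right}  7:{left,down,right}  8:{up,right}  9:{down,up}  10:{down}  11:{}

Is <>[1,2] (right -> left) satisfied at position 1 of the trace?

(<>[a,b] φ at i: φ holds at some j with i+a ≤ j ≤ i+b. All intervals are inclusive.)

Holds

Check (right -> left) at each j in [2,3]:
  j=2: true
  j=3: true
Found at j=2 → formula holds.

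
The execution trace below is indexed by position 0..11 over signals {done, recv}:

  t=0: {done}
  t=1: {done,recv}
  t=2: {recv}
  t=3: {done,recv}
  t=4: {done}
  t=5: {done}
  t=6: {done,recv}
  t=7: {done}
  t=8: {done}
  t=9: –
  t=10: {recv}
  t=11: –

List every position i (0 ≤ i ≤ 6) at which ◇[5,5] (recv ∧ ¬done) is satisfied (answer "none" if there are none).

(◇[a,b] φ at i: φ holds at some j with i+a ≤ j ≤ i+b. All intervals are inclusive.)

Evaluate at each i in [0,6]:
  i=0: ✗ (none in [5,5])
  i=1: ✗ (none in [6,6])
  i=2: ✗ (none in [7,7])
  i=3: ✗ (none in [8,8])
  i=4: ✗ (none in [9,9])
  i=5: ✓ (witness j=10)
  i=6: ✗ (none in [11,11])

5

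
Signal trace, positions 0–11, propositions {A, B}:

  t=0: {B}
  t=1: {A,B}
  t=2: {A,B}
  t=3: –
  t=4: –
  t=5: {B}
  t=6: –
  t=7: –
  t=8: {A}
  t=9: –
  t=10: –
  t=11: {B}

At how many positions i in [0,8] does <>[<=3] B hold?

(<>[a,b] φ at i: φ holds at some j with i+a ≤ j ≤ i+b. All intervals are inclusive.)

7

Evaluate at each i in [0,8]:
  i=0: ✓ (witness j=0)
  i=1: ✓ (witness j=1)
  i=2: ✓ (witness j=2)
  i=3: ✓ (witness j=5)
  i=4: ✓ (witness j=5)
  i=5: ✓ (witness j=5)
  i=6: ✗ (none in [6,9])
  i=7: ✗ (none in [7,10])
  i=8: ✓ (witness j=11)
Positions where it holds: {0, 1, 2, 3, 4, 5, 8} → 7.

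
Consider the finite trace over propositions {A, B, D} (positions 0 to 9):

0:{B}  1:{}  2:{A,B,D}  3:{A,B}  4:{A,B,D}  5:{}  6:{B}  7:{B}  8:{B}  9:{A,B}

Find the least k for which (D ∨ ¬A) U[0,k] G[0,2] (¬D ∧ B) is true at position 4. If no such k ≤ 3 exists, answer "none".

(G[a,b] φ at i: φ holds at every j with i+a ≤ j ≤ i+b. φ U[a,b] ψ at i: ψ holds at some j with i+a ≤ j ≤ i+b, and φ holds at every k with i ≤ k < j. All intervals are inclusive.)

2

Need earliest j ≥ 4 with G[0,2] (¬D ∧ B), and (D ∨ ¬A) at every k in [4,j-1].
  j=4: rhs fails.
  j=5: rhs fails.
  j=6: rhs holds; lhs holds on [4,5]. k = 2.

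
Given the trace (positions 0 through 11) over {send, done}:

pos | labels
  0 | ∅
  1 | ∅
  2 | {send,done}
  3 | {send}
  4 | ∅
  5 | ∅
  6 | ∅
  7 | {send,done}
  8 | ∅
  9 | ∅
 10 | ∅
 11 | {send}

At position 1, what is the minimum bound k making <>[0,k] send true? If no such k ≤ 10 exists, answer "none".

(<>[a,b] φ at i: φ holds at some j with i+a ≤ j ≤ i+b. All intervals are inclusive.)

Scan j = 1,2,… for send:
  j=1: fails
  j=2: holds
First hit at j=2, so smallest k = 2-1 = 1.

1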